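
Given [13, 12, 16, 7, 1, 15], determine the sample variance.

32.2667

Step 1: Compute the mean: (13 + 12 + 16 + 7 + 1 + 15) / 6 = 10.6667
Step 2: Compute squared deviations from the mean:
  (13 - 10.6667)^2 = 5.4444
  (12 - 10.6667)^2 = 1.7778
  (16 - 10.6667)^2 = 28.4444
  (7 - 10.6667)^2 = 13.4444
  (1 - 10.6667)^2 = 93.4444
  (15 - 10.6667)^2 = 18.7778
Step 3: Sum of squared deviations = 161.3333
Step 4: Sample variance = 161.3333 / 5 = 32.2667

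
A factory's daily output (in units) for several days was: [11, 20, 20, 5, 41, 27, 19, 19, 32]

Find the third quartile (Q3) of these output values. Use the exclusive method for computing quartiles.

29.5

Step 1: Sort the data: [5, 11, 19, 19, 20, 20, 27, 32, 41]
Step 2: n = 9
Step 3: Using the exclusive quartile method:
  Q1 = 15
  Q2 (median) = 20
  Q3 = 29.5
  IQR = Q3 - Q1 = 29.5 - 15 = 14.5
Step 4: Q3 = 29.5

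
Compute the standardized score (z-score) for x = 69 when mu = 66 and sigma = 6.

0.5

Step 1: Recall the z-score formula: z = (x - mu) / sigma
Step 2: Substitute values: z = (69 - 66) / 6
Step 3: z = 3 / 6 = 0.5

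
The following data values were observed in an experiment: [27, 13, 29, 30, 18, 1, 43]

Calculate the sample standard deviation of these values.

13.6015

Step 1: Compute the mean: 23
Step 2: Sum of squared deviations from the mean: 1110
Step 3: Sample variance = 1110 / 6 = 185
Step 4: Standard deviation = sqrt(185) = 13.6015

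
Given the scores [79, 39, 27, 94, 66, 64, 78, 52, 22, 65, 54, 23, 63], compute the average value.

55.8462

Step 1: Sum all values: 79 + 39 + 27 + 94 + 66 + 64 + 78 + 52 + 22 + 65 + 54 + 23 + 63 = 726
Step 2: Count the number of values: n = 13
Step 3: Mean = sum / n = 726 / 13 = 55.8462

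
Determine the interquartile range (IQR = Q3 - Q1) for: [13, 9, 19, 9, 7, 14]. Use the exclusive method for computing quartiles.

6.75

Step 1: Sort the data: [7, 9, 9, 13, 14, 19]
Step 2: n = 6
Step 3: Using the exclusive quartile method:
  Q1 = 8.5
  Q2 (median) = 11
  Q3 = 15.25
  IQR = Q3 - Q1 = 15.25 - 8.5 = 6.75
Step 4: IQR = 6.75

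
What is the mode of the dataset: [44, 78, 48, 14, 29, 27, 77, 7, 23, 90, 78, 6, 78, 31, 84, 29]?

78

Step 1: Count the frequency of each value:
  6: appears 1 time(s)
  7: appears 1 time(s)
  14: appears 1 time(s)
  23: appears 1 time(s)
  27: appears 1 time(s)
  29: appears 2 time(s)
  31: appears 1 time(s)
  44: appears 1 time(s)
  48: appears 1 time(s)
  77: appears 1 time(s)
  78: appears 3 time(s)
  84: appears 1 time(s)
  90: appears 1 time(s)
Step 2: The value 78 appears most frequently (3 times).
Step 3: Mode = 78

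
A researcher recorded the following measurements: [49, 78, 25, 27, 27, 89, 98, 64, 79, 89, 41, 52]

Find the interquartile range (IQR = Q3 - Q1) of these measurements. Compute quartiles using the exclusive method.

56

Step 1: Sort the data: [25, 27, 27, 41, 49, 52, 64, 78, 79, 89, 89, 98]
Step 2: n = 12
Step 3: Using the exclusive quartile method:
  Q1 = 30.5
  Q2 (median) = 58
  Q3 = 86.5
  IQR = Q3 - Q1 = 86.5 - 30.5 = 56
Step 4: IQR = 56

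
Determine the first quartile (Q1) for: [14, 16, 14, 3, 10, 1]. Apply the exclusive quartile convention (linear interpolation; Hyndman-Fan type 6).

2.5

Step 1: Sort the data: [1, 3, 10, 14, 14, 16]
Step 2: n = 6
Step 3: Using the exclusive quartile method:
  Q1 = 2.5
  Q2 (median) = 12
  Q3 = 14.5
  IQR = Q3 - Q1 = 14.5 - 2.5 = 12
Step 4: Q1 = 2.5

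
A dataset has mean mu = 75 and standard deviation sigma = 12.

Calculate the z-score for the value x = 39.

-3

Step 1: Recall the z-score formula: z = (x - mu) / sigma
Step 2: Substitute values: z = (39 - 75) / 12
Step 3: z = -36 / 12 = -3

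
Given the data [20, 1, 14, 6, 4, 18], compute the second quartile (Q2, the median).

10

Step 1: Sort the data: [1, 4, 6, 14, 18, 20]
Step 2: n = 6
Step 3: Q2 is the median. Since n is even, it is the average of the values at positions 3 and 4:
  Q2 = (6 + 14) / 2 = 10
Step 4: Q2 = 10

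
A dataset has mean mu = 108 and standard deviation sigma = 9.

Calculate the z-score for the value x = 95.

-1.4444

Step 1: Recall the z-score formula: z = (x - mu) / sigma
Step 2: Substitute values: z = (95 - 108) / 9
Step 3: z = -13 / 9 = -1.4444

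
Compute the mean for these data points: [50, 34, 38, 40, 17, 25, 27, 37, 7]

30.5556

Step 1: Sum all values: 50 + 34 + 38 + 40 + 17 + 25 + 27 + 37 + 7 = 275
Step 2: Count the number of values: n = 9
Step 3: Mean = sum / n = 275 / 9 = 30.5556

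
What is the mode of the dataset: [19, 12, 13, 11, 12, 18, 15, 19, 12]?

12

Step 1: Count the frequency of each value:
  11: appears 1 time(s)
  12: appears 3 time(s)
  13: appears 1 time(s)
  15: appears 1 time(s)
  18: appears 1 time(s)
  19: appears 2 time(s)
Step 2: The value 12 appears most frequently (3 times).
Step 3: Mode = 12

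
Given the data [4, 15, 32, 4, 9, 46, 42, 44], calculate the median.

23.5

Step 1: Sort the data in ascending order: [4, 4, 9, 15, 32, 42, 44, 46]
Step 2: The number of values is n = 8.
Step 3: Since n is even, the median is the average of positions 4 and 5:
  Median = (15 + 32) / 2 = 23.5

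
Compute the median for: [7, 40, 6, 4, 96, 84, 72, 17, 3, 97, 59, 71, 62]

59

Step 1: Sort the data in ascending order: [3, 4, 6, 7, 17, 40, 59, 62, 71, 72, 84, 96, 97]
Step 2: The number of values is n = 13.
Step 3: Since n is odd, the median is the middle value at position 7: 59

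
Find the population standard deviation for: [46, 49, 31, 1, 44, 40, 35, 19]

15.095

Step 1: Compute the mean: 33.125
Step 2: Sum of squared deviations from the mean: 1822.875
Step 3: Population variance = 1822.875 / 8 = 227.8594
Step 4: Standard deviation = sqrt(227.8594) = 15.095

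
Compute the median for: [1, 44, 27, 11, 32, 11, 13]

13

Step 1: Sort the data in ascending order: [1, 11, 11, 13, 27, 32, 44]
Step 2: The number of values is n = 7.
Step 3: Since n is odd, the median is the middle value at position 4: 13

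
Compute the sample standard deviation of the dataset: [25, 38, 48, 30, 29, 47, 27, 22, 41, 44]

9.62

Step 1: Compute the mean: 35.1
Step 2: Sum of squared deviations from the mean: 832.9
Step 3: Sample variance = 832.9 / 9 = 92.5444
Step 4: Standard deviation = sqrt(92.5444) = 9.62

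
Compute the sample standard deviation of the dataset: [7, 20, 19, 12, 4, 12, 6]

6.2678

Step 1: Compute the mean: 11.4286
Step 2: Sum of squared deviations from the mean: 235.7143
Step 3: Sample variance = 235.7143 / 6 = 39.2857
Step 4: Standard deviation = sqrt(39.2857) = 6.2678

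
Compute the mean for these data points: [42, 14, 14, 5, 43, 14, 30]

23.1429

Step 1: Sum all values: 42 + 14 + 14 + 5 + 43 + 14 + 30 = 162
Step 2: Count the number of values: n = 7
Step 3: Mean = sum / n = 162 / 7 = 23.1429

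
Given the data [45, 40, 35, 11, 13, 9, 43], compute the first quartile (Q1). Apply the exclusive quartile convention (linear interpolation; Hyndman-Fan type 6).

11

Step 1: Sort the data: [9, 11, 13, 35, 40, 43, 45]
Step 2: n = 7
Step 3: Using the exclusive quartile method:
  Q1 = 11
  Q2 (median) = 35
  Q3 = 43
  IQR = Q3 - Q1 = 43 - 11 = 32
Step 4: Q1 = 11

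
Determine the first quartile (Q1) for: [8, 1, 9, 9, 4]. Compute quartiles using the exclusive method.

2.5

Step 1: Sort the data: [1, 4, 8, 9, 9]
Step 2: n = 5
Step 3: Using the exclusive quartile method:
  Q1 = 2.5
  Q2 (median) = 8
  Q3 = 9
  IQR = Q3 - Q1 = 9 - 2.5 = 6.5
Step 4: Q1 = 2.5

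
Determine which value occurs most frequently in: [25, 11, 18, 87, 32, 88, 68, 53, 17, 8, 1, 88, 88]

88

Step 1: Count the frequency of each value:
  1: appears 1 time(s)
  8: appears 1 time(s)
  11: appears 1 time(s)
  17: appears 1 time(s)
  18: appears 1 time(s)
  25: appears 1 time(s)
  32: appears 1 time(s)
  53: appears 1 time(s)
  68: appears 1 time(s)
  87: appears 1 time(s)
  88: appears 3 time(s)
Step 2: The value 88 appears most frequently (3 times).
Step 3: Mode = 88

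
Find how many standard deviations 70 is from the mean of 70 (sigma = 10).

0

Step 1: Recall the z-score formula: z = (x - mu) / sigma
Step 2: Substitute values: z = (70 - 70) / 10
Step 3: z = 0 / 10 = 0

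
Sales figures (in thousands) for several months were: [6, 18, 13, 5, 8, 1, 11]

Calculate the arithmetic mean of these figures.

8.8571

Step 1: Sum all values: 6 + 18 + 13 + 5 + 8 + 1 + 11 = 62
Step 2: Count the number of values: n = 7
Step 3: Mean = sum / n = 62 / 7 = 8.8571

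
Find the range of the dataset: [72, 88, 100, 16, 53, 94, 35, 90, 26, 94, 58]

84

Step 1: Identify the maximum value: max = 100
Step 2: Identify the minimum value: min = 16
Step 3: Range = max - min = 100 - 16 = 84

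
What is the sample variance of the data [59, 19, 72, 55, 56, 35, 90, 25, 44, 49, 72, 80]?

472.4242

Step 1: Compute the mean: (59 + 19 + 72 + 55 + 56 + 35 + 90 + 25 + 44 + 49 + 72 + 80) / 12 = 54.6667
Step 2: Compute squared deviations from the mean:
  (59 - 54.6667)^2 = 18.7778
  (19 - 54.6667)^2 = 1272.1111
  (72 - 54.6667)^2 = 300.4444
  (55 - 54.6667)^2 = 0.1111
  (56 - 54.6667)^2 = 1.7778
  (35 - 54.6667)^2 = 386.7778
  (90 - 54.6667)^2 = 1248.4444
  (25 - 54.6667)^2 = 880.1111
  (44 - 54.6667)^2 = 113.7778
  (49 - 54.6667)^2 = 32.1111
  (72 - 54.6667)^2 = 300.4444
  (80 - 54.6667)^2 = 641.7778
Step 3: Sum of squared deviations = 5196.6667
Step 4: Sample variance = 5196.6667 / 11 = 472.4242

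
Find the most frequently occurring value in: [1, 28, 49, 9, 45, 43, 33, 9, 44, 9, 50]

9

Step 1: Count the frequency of each value:
  1: appears 1 time(s)
  9: appears 3 time(s)
  28: appears 1 time(s)
  33: appears 1 time(s)
  43: appears 1 time(s)
  44: appears 1 time(s)
  45: appears 1 time(s)
  49: appears 1 time(s)
  50: appears 1 time(s)
Step 2: The value 9 appears most frequently (3 times).
Step 3: Mode = 9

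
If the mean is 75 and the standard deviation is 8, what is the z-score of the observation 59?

-2

Step 1: Recall the z-score formula: z = (x - mu) / sigma
Step 2: Substitute values: z = (59 - 75) / 8
Step 3: z = -16 / 8 = -2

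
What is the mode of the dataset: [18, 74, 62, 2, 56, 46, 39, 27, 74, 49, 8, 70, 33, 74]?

74

Step 1: Count the frequency of each value:
  2: appears 1 time(s)
  8: appears 1 time(s)
  18: appears 1 time(s)
  27: appears 1 time(s)
  33: appears 1 time(s)
  39: appears 1 time(s)
  46: appears 1 time(s)
  49: appears 1 time(s)
  56: appears 1 time(s)
  62: appears 1 time(s)
  70: appears 1 time(s)
  74: appears 3 time(s)
Step 2: The value 74 appears most frequently (3 times).
Step 3: Mode = 74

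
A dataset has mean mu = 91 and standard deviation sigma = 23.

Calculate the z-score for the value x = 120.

1.2609

Step 1: Recall the z-score formula: z = (x - mu) / sigma
Step 2: Substitute values: z = (120 - 91) / 23
Step 3: z = 29 / 23 = 1.2609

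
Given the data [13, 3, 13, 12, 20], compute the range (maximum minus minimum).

17

Step 1: Identify the maximum value: max = 20
Step 2: Identify the minimum value: min = 3
Step 3: Range = max - min = 20 - 3 = 17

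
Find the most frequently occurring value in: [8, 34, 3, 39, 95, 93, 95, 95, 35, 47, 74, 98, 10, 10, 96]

95

Step 1: Count the frequency of each value:
  3: appears 1 time(s)
  8: appears 1 time(s)
  10: appears 2 time(s)
  34: appears 1 time(s)
  35: appears 1 time(s)
  39: appears 1 time(s)
  47: appears 1 time(s)
  74: appears 1 time(s)
  93: appears 1 time(s)
  95: appears 3 time(s)
  96: appears 1 time(s)
  98: appears 1 time(s)
Step 2: The value 95 appears most frequently (3 times).
Step 3: Mode = 95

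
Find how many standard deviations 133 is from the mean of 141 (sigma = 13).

-0.6154

Step 1: Recall the z-score formula: z = (x - mu) / sigma
Step 2: Substitute values: z = (133 - 141) / 13
Step 3: z = -8 / 13 = -0.6154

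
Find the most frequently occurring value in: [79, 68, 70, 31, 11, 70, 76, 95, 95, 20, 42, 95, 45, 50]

95

Step 1: Count the frequency of each value:
  11: appears 1 time(s)
  20: appears 1 time(s)
  31: appears 1 time(s)
  42: appears 1 time(s)
  45: appears 1 time(s)
  50: appears 1 time(s)
  68: appears 1 time(s)
  70: appears 2 time(s)
  76: appears 1 time(s)
  79: appears 1 time(s)
  95: appears 3 time(s)
Step 2: The value 95 appears most frequently (3 times).
Step 3: Mode = 95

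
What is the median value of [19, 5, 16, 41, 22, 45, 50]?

22

Step 1: Sort the data in ascending order: [5, 16, 19, 22, 41, 45, 50]
Step 2: The number of values is n = 7.
Step 3: Since n is odd, the median is the middle value at position 4: 22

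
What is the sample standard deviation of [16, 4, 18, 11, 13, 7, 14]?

4.9473

Step 1: Compute the mean: 11.8571
Step 2: Sum of squared deviations from the mean: 146.8571
Step 3: Sample variance = 146.8571 / 6 = 24.4762
Step 4: Standard deviation = sqrt(24.4762) = 4.9473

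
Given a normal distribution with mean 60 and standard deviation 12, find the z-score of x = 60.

0

Step 1: Recall the z-score formula: z = (x - mu) / sigma
Step 2: Substitute values: z = (60 - 60) / 12
Step 3: z = 0 / 12 = 0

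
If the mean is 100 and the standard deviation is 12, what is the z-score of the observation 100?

0

Step 1: Recall the z-score formula: z = (x - mu) / sigma
Step 2: Substitute values: z = (100 - 100) / 12
Step 3: z = 0 / 12 = 0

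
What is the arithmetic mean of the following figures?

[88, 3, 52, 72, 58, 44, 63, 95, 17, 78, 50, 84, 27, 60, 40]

55.4

Step 1: Sum all values: 88 + 3 + 52 + 72 + 58 + 44 + 63 + 95 + 17 + 78 + 50 + 84 + 27 + 60 + 40 = 831
Step 2: Count the number of values: n = 15
Step 3: Mean = sum / n = 831 / 15 = 55.4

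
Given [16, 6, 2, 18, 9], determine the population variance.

36.16

Step 1: Compute the mean: (16 + 6 + 2 + 18 + 9) / 5 = 10.2
Step 2: Compute squared deviations from the mean:
  (16 - 10.2)^2 = 33.64
  (6 - 10.2)^2 = 17.64
  (2 - 10.2)^2 = 67.24
  (18 - 10.2)^2 = 60.84
  (9 - 10.2)^2 = 1.44
Step 3: Sum of squared deviations = 180.8
Step 4: Population variance = 180.8 / 5 = 36.16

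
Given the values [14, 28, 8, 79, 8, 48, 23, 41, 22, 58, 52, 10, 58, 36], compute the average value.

34.6429

Step 1: Sum all values: 14 + 28 + 8 + 79 + 8 + 48 + 23 + 41 + 22 + 58 + 52 + 10 + 58 + 36 = 485
Step 2: Count the number of values: n = 14
Step 3: Mean = sum / n = 485 / 14 = 34.6429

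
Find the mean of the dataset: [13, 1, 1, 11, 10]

7.2

Step 1: Sum all values: 13 + 1 + 1 + 11 + 10 = 36
Step 2: Count the number of values: n = 5
Step 3: Mean = sum / n = 36 / 5 = 7.2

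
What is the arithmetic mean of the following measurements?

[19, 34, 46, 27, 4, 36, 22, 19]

25.875

Step 1: Sum all values: 19 + 34 + 46 + 27 + 4 + 36 + 22 + 19 = 207
Step 2: Count the number of values: n = 8
Step 3: Mean = sum / n = 207 / 8 = 25.875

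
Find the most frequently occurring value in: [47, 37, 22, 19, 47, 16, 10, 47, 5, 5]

47

Step 1: Count the frequency of each value:
  5: appears 2 time(s)
  10: appears 1 time(s)
  16: appears 1 time(s)
  19: appears 1 time(s)
  22: appears 1 time(s)
  37: appears 1 time(s)
  47: appears 3 time(s)
Step 2: The value 47 appears most frequently (3 times).
Step 3: Mode = 47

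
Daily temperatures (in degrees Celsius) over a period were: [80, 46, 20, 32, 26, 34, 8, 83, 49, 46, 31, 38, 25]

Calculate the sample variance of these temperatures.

469.3077

Step 1: Compute the mean: (80 + 46 + 20 + 32 + 26 + 34 + 8 + 83 + 49 + 46 + 31 + 38 + 25) / 13 = 39.8462
Step 2: Compute squared deviations from the mean:
  (80 - 39.8462)^2 = 1612.3314
  (46 - 39.8462)^2 = 37.8698
  (20 - 39.8462)^2 = 393.8698
  (32 - 39.8462)^2 = 61.5621
  (26 - 39.8462)^2 = 191.716
  (34 - 39.8462)^2 = 34.1775
  (8 - 39.8462)^2 = 1014.1775
  (83 - 39.8462)^2 = 1862.2544
  (49 - 39.8462)^2 = 83.7929
  (46 - 39.8462)^2 = 37.8698
  (31 - 39.8462)^2 = 78.2544
  (38 - 39.8462)^2 = 3.4083
  (25 - 39.8462)^2 = 220.4083
Step 3: Sum of squared deviations = 5631.6923
Step 4: Sample variance = 5631.6923 / 12 = 469.3077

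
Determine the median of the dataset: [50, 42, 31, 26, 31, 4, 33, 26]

31

Step 1: Sort the data in ascending order: [4, 26, 26, 31, 31, 33, 42, 50]
Step 2: The number of values is n = 8.
Step 3: Since n is even, the median is the average of positions 4 and 5:
  Median = (31 + 31) / 2 = 31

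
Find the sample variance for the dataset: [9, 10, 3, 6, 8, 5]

6.9667

Step 1: Compute the mean: (9 + 10 + 3 + 6 + 8 + 5) / 6 = 6.8333
Step 2: Compute squared deviations from the mean:
  (9 - 6.8333)^2 = 4.6944
  (10 - 6.8333)^2 = 10.0278
  (3 - 6.8333)^2 = 14.6944
  (6 - 6.8333)^2 = 0.6944
  (8 - 6.8333)^2 = 1.3611
  (5 - 6.8333)^2 = 3.3611
Step 3: Sum of squared deviations = 34.8333
Step 4: Sample variance = 34.8333 / 5 = 6.9667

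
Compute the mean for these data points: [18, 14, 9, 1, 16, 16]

12.3333

Step 1: Sum all values: 18 + 14 + 9 + 1 + 16 + 16 = 74
Step 2: Count the number of values: n = 6
Step 3: Mean = sum / n = 74 / 6 = 12.3333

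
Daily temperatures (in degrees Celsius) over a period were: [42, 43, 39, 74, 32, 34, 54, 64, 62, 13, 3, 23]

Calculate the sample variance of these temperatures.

446.5682

Step 1: Compute the mean: (42 + 43 + 39 + 74 + 32 + 34 + 54 + 64 + 62 + 13 + 3 + 23) / 12 = 40.25
Step 2: Compute squared deviations from the mean:
  (42 - 40.25)^2 = 3.0625
  (43 - 40.25)^2 = 7.5625
  (39 - 40.25)^2 = 1.5625
  (74 - 40.25)^2 = 1139.0625
  (32 - 40.25)^2 = 68.0625
  (34 - 40.25)^2 = 39.0625
  (54 - 40.25)^2 = 189.0625
  (64 - 40.25)^2 = 564.0625
  (62 - 40.25)^2 = 473.0625
  (13 - 40.25)^2 = 742.5625
  (3 - 40.25)^2 = 1387.5625
  (23 - 40.25)^2 = 297.5625
Step 3: Sum of squared deviations = 4912.25
Step 4: Sample variance = 4912.25 / 11 = 446.5682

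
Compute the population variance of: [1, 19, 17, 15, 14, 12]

33.6667

Step 1: Compute the mean: (1 + 19 + 17 + 15 + 14 + 12) / 6 = 13
Step 2: Compute squared deviations from the mean:
  (1 - 13)^2 = 144
  (19 - 13)^2 = 36
  (17 - 13)^2 = 16
  (15 - 13)^2 = 4
  (14 - 13)^2 = 1
  (12 - 13)^2 = 1
Step 3: Sum of squared deviations = 202
Step 4: Population variance = 202 / 6 = 33.6667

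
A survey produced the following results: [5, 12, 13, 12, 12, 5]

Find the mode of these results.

12

Step 1: Count the frequency of each value:
  5: appears 2 time(s)
  12: appears 3 time(s)
  13: appears 1 time(s)
Step 2: The value 12 appears most frequently (3 times).
Step 3: Mode = 12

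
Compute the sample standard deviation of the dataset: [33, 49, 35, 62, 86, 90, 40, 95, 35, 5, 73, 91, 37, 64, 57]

26.5389

Step 1: Compute the mean: 56.8
Step 2: Sum of squared deviations from the mean: 9860.4
Step 3: Sample variance = 9860.4 / 14 = 704.3143
Step 4: Standard deviation = sqrt(704.3143) = 26.5389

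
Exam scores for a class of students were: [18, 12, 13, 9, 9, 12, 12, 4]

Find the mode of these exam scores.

12

Step 1: Count the frequency of each value:
  4: appears 1 time(s)
  9: appears 2 time(s)
  12: appears 3 time(s)
  13: appears 1 time(s)
  18: appears 1 time(s)
Step 2: The value 12 appears most frequently (3 times).
Step 3: Mode = 12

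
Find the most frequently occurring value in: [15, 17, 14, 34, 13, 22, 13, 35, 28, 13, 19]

13

Step 1: Count the frequency of each value:
  13: appears 3 time(s)
  14: appears 1 time(s)
  15: appears 1 time(s)
  17: appears 1 time(s)
  19: appears 1 time(s)
  22: appears 1 time(s)
  28: appears 1 time(s)
  34: appears 1 time(s)
  35: appears 1 time(s)
Step 2: The value 13 appears most frequently (3 times).
Step 3: Mode = 13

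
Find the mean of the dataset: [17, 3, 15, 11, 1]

9.4

Step 1: Sum all values: 17 + 3 + 15 + 11 + 1 = 47
Step 2: Count the number of values: n = 5
Step 3: Mean = sum / n = 47 / 5 = 9.4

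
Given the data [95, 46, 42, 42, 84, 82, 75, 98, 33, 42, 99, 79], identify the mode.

42

Step 1: Count the frequency of each value:
  33: appears 1 time(s)
  42: appears 3 time(s)
  46: appears 1 time(s)
  75: appears 1 time(s)
  79: appears 1 time(s)
  82: appears 1 time(s)
  84: appears 1 time(s)
  95: appears 1 time(s)
  98: appears 1 time(s)
  99: appears 1 time(s)
Step 2: The value 42 appears most frequently (3 times).
Step 3: Mode = 42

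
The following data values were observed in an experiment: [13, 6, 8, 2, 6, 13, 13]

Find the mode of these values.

13

Step 1: Count the frequency of each value:
  2: appears 1 time(s)
  6: appears 2 time(s)
  8: appears 1 time(s)
  13: appears 3 time(s)
Step 2: The value 13 appears most frequently (3 times).
Step 3: Mode = 13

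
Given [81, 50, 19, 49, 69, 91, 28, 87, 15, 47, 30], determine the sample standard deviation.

27.2557

Step 1: Compute the mean: 51.4545
Step 2: Sum of squared deviations from the mean: 7428.7273
Step 3: Sample variance = 7428.7273 / 10 = 742.8727
Step 4: Standard deviation = sqrt(742.8727) = 27.2557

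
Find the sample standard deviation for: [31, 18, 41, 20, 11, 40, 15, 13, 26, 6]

12.0596

Step 1: Compute the mean: 22.1
Step 2: Sum of squared deviations from the mean: 1308.9
Step 3: Sample variance = 1308.9 / 9 = 145.4333
Step 4: Standard deviation = sqrt(145.4333) = 12.0596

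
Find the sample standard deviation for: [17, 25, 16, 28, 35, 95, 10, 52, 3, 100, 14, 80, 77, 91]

35.3998

Step 1: Compute the mean: 45.9286
Step 2: Sum of squared deviations from the mean: 16290.9286
Step 3: Sample variance = 16290.9286 / 13 = 1253.1484
Step 4: Standard deviation = sqrt(1253.1484) = 35.3998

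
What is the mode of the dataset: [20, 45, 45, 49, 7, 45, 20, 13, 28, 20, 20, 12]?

20

Step 1: Count the frequency of each value:
  7: appears 1 time(s)
  12: appears 1 time(s)
  13: appears 1 time(s)
  20: appears 4 time(s)
  28: appears 1 time(s)
  45: appears 3 time(s)
  49: appears 1 time(s)
Step 2: The value 20 appears most frequently (4 times).
Step 3: Mode = 20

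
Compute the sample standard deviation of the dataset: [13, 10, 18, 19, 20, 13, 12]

3.9158

Step 1: Compute the mean: 15
Step 2: Sum of squared deviations from the mean: 92
Step 3: Sample variance = 92 / 6 = 15.3333
Step 4: Standard deviation = sqrt(15.3333) = 3.9158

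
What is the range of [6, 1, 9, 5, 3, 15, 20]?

19

Step 1: Identify the maximum value: max = 20
Step 2: Identify the minimum value: min = 1
Step 3: Range = max - min = 20 - 1 = 19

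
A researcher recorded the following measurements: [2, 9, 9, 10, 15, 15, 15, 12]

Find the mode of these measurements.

15

Step 1: Count the frequency of each value:
  2: appears 1 time(s)
  9: appears 2 time(s)
  10: appears 1 time(s)
  12: appears 1 time(s)
  15: appears 3 time(s)
Step 2: The value 15 appears most frequently (3 times).
Step 3: Mode = 15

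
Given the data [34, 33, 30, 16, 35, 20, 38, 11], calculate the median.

31.5

Step 1: Sort the data in ascending order: [11, 16, 20, 30, 33, 34, 35, 38]
Step 2: The number of values is n = 8.
Step 3: Since n is even, the median is the average of positions 4 and 5:
  Median = (30 + 33) / 2 = 31.5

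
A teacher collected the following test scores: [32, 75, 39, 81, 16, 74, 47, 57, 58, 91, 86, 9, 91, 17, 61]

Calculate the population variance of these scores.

730.9067

Step 1: Compute the mean: (32 + 75 + 39 + 81 + 16 + 74 + 47 + 57 + 58 + 91 + 86 + 9 + 91 + 17 + 61) / 15 = 55.6
Step 2: Compute squared deviations from the mean:
  (32 - 55.6)^2 = 556.96
  (75 - 55.6)^2 = 376.36
  (39 - 55.6)^2 = 275.56
  (81 - 55.6)^2 = 645.16
  (16 - 55.6)^2 = 1568.16
  (74 - 55.6)^2 = 338.56
  (47 - 55.6)^2 = 73.96
  (57 - 55.6)^2 = 1.96
  (58 - 55.6)^2 = 5.76
  (91 - 55.6)^2 = 1253.16
  (86 - 55.6)^2 = 924.16
  (9 - 55.6)^2 = 2171.56
  (91 - 55.6)^2 = 1253.16
  (17 - 55.6)^2 = 1489.96
  (61 - 55.6)^2 = 29.16
Step 3: Sum of squared deviations = 10963.6
Step 4: Population variance = 10963.6 / 15 = 730.9067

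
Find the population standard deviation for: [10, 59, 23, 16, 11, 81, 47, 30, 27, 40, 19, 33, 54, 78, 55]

22.0631

Step 1: Compute the mean: 38.8667
Step 2: Sum of squared deviations from the mean: 7301.7333
Step 3: Population variance = 7301.7333 / 15 = 486.7822
Step 4: Standard deviation = sqrt(486.7822) = 22.0631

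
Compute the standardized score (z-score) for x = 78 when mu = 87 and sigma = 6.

-1.5

Step 1: Recall the z-score formula: z = (x - mu) / sigma
Step 2: Substitute values: z = (78 - 87) / 6
Step 3: z = -9 / 6 = -1.5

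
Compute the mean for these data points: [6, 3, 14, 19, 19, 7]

11.3333

Step 1: Sum all values: 6 + 3 + 14 + 19 + 19 + 7 = 68
Step 2: Count the number of values: n = 6
Step 3: Mean = sum / n = 68 / 6 = 11.3333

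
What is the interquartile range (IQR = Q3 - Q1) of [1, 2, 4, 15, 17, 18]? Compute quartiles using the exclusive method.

15.5

Step 1: Sort the data: [1, 2, 4, 15, 17, 18]
Step 2: n = 6
Step 3: Using the exclusive quartile method:
  Q1 = 1.75
  Q2 (median) = 9.5
  Q3 = 17.25
  IQR = Q3 - Q1 = 17.25 - 1.75 = 15.5
Step 4: IQR = 15.5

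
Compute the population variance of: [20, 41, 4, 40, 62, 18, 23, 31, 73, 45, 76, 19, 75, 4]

596.2092

Step 1: Compute the mean: (20 + 41 + 4 + 40 + 62 + 18 + 23 + 31 + 73 + 45 + 76 + 19 + 75 + 4) / 14 = 37.9286
Step 2: Compute squared deviations from the mean:
  (20 - 37.9286)^2 = 321.4337
  (41 - 37.9286)^2 = 9.4337
  (4 - 37.9286)^2 = 1151.148
  (40 - 37.9286)^2 = 4.2908
  (62 - 37.9286)^2 = 579.4337
  (18 - 37.9286)^2 = 397.148
  (23 - 37.9286)^2 = 222.8622
  (31 - 37.9286)^2 = 48.0051
  (73 - 37.9286)^2 = 1230.0051
  (45 - 37.9286)^2 = 50.0051
  (76 - 37.9286)^2 = 1449.4337
  (19 - 37.9286)^2 = 358.2908
  (75 - 37.9286)^2 = 1374.2908
  (4 - 37.9286)^2 = 1151.148
Step 3: Sum of squared deviations = 8346.9286
Step 4: Population variance = 8346.9286 / 14 = 596.2092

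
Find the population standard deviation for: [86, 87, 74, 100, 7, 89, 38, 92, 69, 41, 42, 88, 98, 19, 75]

28.8952

Step 1: Compute the mean: 67
Step 2: Sum of squared deviations from the mean: 12524
Step 3: Population variance = 12524 / 15 = 834.9333
Step 4: Standard deviation = sqrt(834.9333) = 28.8952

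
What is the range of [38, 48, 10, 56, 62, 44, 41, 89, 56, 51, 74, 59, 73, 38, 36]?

79

Step 1: Identify the maximum value: max = 89
Step 2: Identify the minimum value: min = 10
Step 3: Range = max - min = 89 - 10 = 79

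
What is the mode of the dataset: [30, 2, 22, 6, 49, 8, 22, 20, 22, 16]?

22

Step 1: Count the frequency of each value:
  2: appears 1 time(s)
  6: appears 1 time(s)
  8: appears 1 time(s)
  16: appears 1 time(s)
  20: appears 1 time(s)
  22: appears 3 time(s)
  30: appears 1 time(s)
  49: appears 1 time(s)
Step 2: The value 22 appears most frequently (3 times).
Step 3: Mode = 22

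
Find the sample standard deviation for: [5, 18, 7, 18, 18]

6.6106

Step 1: Compute the mean: 13.2
Step 2: Sum of squared deviations from the mean: 174.8
Step 3: Sample variance = 174.8 / 4 = 43.7
Step 4: Standard deviation = sqrt(43.7) = 6.6106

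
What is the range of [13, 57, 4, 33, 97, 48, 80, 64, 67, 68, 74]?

93

Step 1: Identify the maximum value: max = 97
Step 2: Identify the minimum value: min = 4
Step 3: Range = max - min = 97 - 4 = 93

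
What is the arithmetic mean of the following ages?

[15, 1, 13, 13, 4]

9.2

Step 1: Sum all values: 15 + 1 + 13 + 13 + 4 = 46
Step 2: Count the number of values: n = 5
Step 3: Mean = sum / n = 46 / 5 = 9.2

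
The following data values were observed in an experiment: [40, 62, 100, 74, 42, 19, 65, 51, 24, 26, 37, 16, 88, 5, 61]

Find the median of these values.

42

Step 1: Sort the data in ascending order: [5, 16, 19, 24, 26, 37, 40, 42, 51, 61, 62, 65, 74, 88, 100]
Step 2: The number of values is n = 15.
Step 3: Since n is odd, the median is the middle value at position 8: 42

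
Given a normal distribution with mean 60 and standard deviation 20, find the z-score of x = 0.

-3

Step 1: Recall the z-score formula: z = (x - mu) / sigma
Step 2: Substitute values: z = (0 - 60) / 20
Step 3: z = -60 / 20 = -3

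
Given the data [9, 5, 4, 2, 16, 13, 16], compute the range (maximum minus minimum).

14

Step 1: Identify the maximum value: max = 16
Step 2: Identify the minimum value: min = 2
Step 3: Range = max - min = 16 - 2 = 14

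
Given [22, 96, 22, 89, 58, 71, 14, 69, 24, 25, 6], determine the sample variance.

1033.8909

Step 1: Compute the mean: (22 + 96 + 22 + 89 + 58 + 71 + 14 + 69 + 24 + 25 + 6) / 11 = 45.0909
Step 2: Compute squared deviations from the mean:
  (22 - 45.0909)^2 = 533.1901
  (96 - 45.0909)^2 = 2591.7355
  (22 - 45.0909)^2 = 533.1901
  (89 - 45.0909)^2 = 1928.0083
  (58 - 45.0909)^2 = 166.6446
  (71 - 45.0909)^2 = 671.281
  (14 - 45.0909)^2 = 966.6446
  (69 - 45.0909)^2 = 571.6446
  (24 - 45.0909)^2 = 444.8264
  (25 - 45.0909)^2 = 403.6446
  (6 - 45.0909)^2 = 1528.0992
Step 3: Sum of squared deviations = 10338.9091
Step 4: Sample variance = 10338.9091 / 10 = 1033.8909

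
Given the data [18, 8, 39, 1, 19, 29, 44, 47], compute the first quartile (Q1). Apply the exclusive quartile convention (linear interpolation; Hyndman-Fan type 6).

10.5

Step 1: Sort the data: [1, 8, 18, 19, 29, 39, 44, 47]
Step 2: n = 8
Step 3: Using the exclusive quartile method:
  Q1 = 10.5
  Q2 (median) = 24
  Q3 = 42.75
  IQR = Q3 - Q1 = 42.75 - 10.5 = 32.25
Step 4: Q1 = 10.5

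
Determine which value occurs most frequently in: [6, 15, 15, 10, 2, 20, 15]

15

Step 1: Count the frequency of each value:
  2: appears 1 time(s)
  6: appears 1 time(s)
  10: appears 1 time(s)
  15: appears 3 time(s)
  20: appears 1 time(s)
Step 2: The value 15 appears most frequently (3 times).
Step 3: Mode = 15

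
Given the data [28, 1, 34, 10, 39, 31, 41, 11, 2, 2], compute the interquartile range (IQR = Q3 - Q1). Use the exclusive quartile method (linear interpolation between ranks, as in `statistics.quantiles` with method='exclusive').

33.25

Step 1: Sort the data: [1, 2, 2, 10, 11, 28, 31, 34, 39, 41]
Step 2: n = 10
Step 3: Using the exclusive quartile method:
  Q1 = 2
  Q2 (median) = 19.5
  Q3 = 35.25
  IQR = Q3 - Q1 = 35.25 - 2 = 33.25
Step 4: IQR = 33.25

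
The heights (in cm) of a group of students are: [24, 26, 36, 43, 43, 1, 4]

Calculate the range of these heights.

42

Step 1: Identify the maximum value: max = 43
Step 2: Identify the minimum value: min = 1
Step 3: Range = max - min = 43 - 1 = 42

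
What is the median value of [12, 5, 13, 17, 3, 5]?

8.5

Step 1: Sort the data in ascending order: [3, 5, 5, 12, 13, 17]
Step 2: The number of values is n = 6.
Step 3: Since n is even, the median is the average of positions 3 and 4:
  Median = (5 + 12) / 2 = 8.5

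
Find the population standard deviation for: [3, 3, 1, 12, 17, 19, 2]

7.0999

Step 1: Compute the mean: 8.1429
Step 2: Sum of squared deviations from the mean: 352.8571
Step 3: Population variance = 352.8571 / 7 = 50.4082
Step 4: Standard deviation = sqrt(50.4082) = 7.0999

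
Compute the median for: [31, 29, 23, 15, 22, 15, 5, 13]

18.5

Step 1: Sort the data in ascending order: [5, 13, 15, 15, 22, 23, 29, 31]
Step 2: The number of values is n = 8.
Step 3: Since n is even, the median is the average of positions 4 and 5:
  Median = (15 + 22) / 2 = 18.5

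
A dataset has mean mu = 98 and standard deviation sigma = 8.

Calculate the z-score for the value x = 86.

-1.5

Step 1: Recall the z-score formula: z = (x - mu) / sigma
Step 2: Substitute values: z = (86 - 98) / 8
Step 3: z = -12 / 8 = -1.5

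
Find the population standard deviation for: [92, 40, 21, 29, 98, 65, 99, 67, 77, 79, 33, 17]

29.1151

Step 1: Compute the mean: 59.75
Step 2: Sum of squared deviations from the mean: 10172.25
Step 3: Population variance = 10172.25 / 12 = 847.6875
Step 4: Standard deviation = sqrt(847.6875) = 29.1151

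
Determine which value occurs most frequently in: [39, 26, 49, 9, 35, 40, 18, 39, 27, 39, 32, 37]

39

Step 1: Count the frequency of each value:
  9: appears 1 time(s)
  18: appears 1 time(s)
  26: appears 1 time(s)
  27: appears 1 time(s)
  32: appears 1 time(s)
  35: appears 1 time(s)
  37: appears 1 time(s)
  39: appears 3 time(s)
  40: appears 1 time(s)
  49: appears 1 time(s)
Step 2: The value 39 appears most frequently (3 times).
Step 3: Mode = 39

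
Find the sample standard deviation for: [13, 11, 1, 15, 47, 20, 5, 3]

14.6671

Step 1: Compute the mean: 14.375
Step 2: Sum of squared deviations from the mean: 1505.875
Step 3: Sample variance = 1505.875 / 7 = 215.125
Step 4: Standard deviation = sqrt(215.125) = 14.6671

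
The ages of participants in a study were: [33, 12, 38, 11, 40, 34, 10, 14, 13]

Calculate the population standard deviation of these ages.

12.2454

Step 1: Compute the mean: 22.7778
Step 2: Sum of squared deviations from the mean: 1349.5556
Step 3: Population variance = 1349.5556 / 9 = 149.9506
Step 4: Standard deviation = sqrt(149.9506) = 12.2454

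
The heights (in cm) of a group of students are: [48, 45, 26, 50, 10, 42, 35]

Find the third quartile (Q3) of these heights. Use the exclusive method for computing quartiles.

48

Step 1: Sort the data: [10, 26, 35, 42, 45, 48, 50]
Step 2: n = 7
Step 3: Using the exclusive quartile method:
  Q1 = 26
  Q2 (median) = 42
  Q3 = 48
  IQR = Q3 - Q1 = 48 - 26 = 22
Step 4: Q3 = 48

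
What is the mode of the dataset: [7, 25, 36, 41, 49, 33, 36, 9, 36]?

36

Step 1: Count the frequency of each value:
  7: appears 1 time(s)
  9: appears 1 time(s)
  25: appears 1 time(s)
  33: appears 1 time(s)
  36: appears 3 time(s)
  41: appears 1 time(s)
  49: appears 1 time(s)
Step 2: The value 36 appears most frequently (3 times).
Step 3: Mode = 36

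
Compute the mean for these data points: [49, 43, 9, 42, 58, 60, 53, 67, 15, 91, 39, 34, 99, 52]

50.7857

Step 1: Sum all values: 49 + 43 + 9 + 42 + 58 + 60 + 53 + 67 + 15 + 91 + 39 + 34 + 99 + 52 = 711
Step 2: Count the number of values: n = 14
Step 3: Mean = sum / n = 711 / 14 = 50.7857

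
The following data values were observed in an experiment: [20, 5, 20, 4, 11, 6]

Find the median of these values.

8.5

Step 1: Sort the data in ascending order: [4, 5, 6, 11, 20, 20]
Step 2: The number of values is n = 6.
Step 3: Since n is even, the median is the average of positions 3 and 4:
  Median = (6 + 11) / 2 = 8.5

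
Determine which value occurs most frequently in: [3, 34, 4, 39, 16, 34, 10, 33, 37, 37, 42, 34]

34

Step 1: Count the frequency of each value:
  3: appears 1 time(s)
  4: appears 1 time(s)
  10: appears 1 time(s)
  16: appears 1 time(s)
  33: appears 1 time(s)
  34: appears 3 time(s)
  37: appears 2 time(s)
  39: appears 1 time(s)
  42: appears 1 time(s)
Step 2: The value 34 appears most frequently (3 times).
Step 3: Mode = 34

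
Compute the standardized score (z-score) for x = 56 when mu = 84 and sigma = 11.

-2.5455

Step 1: Recall the z-score formula: z = (x - mu) / sigma
Step 2: Substitute values: z = (56 - 84) / 11
Step 3: z = -28 / 11 = -2.5455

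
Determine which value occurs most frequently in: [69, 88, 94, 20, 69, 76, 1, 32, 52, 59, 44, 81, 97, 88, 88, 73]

88

Step 1: Count the frequency of each value:
  1: appears 1 time(s)
  20: appears 1 time(s)
  32: appears 1 time(s)
  44: appears 1 time(s)
  52: appears 1 time(s)
  59: appears 1 time(s)
  69: appears 2 time(s)
  73: appears 1 time(s)
  76: appears 1 time(s)
  81: appears 1 time(s)
  88: appears 3 time(s)
  94: appears 1 time(s)
  97: appears 1 time(s)
Step 2: The value 88 appears most frequently (3 times).
Step 3: Mode = 88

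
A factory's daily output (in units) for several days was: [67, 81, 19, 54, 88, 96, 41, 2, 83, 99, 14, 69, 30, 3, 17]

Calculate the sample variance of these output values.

1214.6952

Step 1: Compute the mean: (67 + 81 + 19 + 54 + 88 + 96 + 41 + 2 + 83 + 99 + 14 + 69 + 30 + 3 + 17) / 15 = 50.8667
Step 2: Compute squared deviations from the mean:
  (67 - 50.8667)^2 = 260.2844
  (81 - 50.8667)^2 = 908.0178
  (19 - 50.8667)^2 = 1015.4844
  (54 - 50.8667)^2 = 9.8178
  (88 - 50.8667)^2 = 1378.8844
  (96 - 50.8667)^2 = 2037.0178
  (41 - 50.8667)^2 = 97.3511
  (2 - 50.8667)^2 = 2387.9511
  (83 - 50.8667)^2 = 1032.5511
  (99 - 50.8667)^2 = 2316.8178
  (14 - 50.8667)^2 = 1359.1511
  (69 - 50.8667)^2 = 328.8178
  (30 - 50.8667)^2 = 435.4178
  (3 - 50.8667)^2 = 2291.2178
  (17 - 50.8667)^2 = 1146.9511
Step 3: Sum of squared deviations = 17005.7333
Step 4: Sample variance = 17005.7333 / 14 = 1214.6952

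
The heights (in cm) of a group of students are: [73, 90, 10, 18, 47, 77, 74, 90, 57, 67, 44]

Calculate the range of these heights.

80

Step 1: Identify the maximum value: max = 90
Step 2: Identify the minimum value: min = 10
Step 3: Range = max - min = 90 - 10 = 80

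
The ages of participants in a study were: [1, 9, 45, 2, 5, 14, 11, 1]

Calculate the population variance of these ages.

185.75

Step 1: Compute the mean: (1 + 9 + 45 + 2 + 5 + 14 + 11 + 1) / 8 = 11
Step 2: Compute squared deviations from the mean:
  (1 - 11)^2 = 100
  (9 - 11)^2 = 4
  (45 - 11)^2 = 1156
  (2 - 11)^2 = 81
  (5 - 11)^2 = 36
  (14 - 11)^2 = 9
  (11 - 11)^2 = 0
  (1 - 11)^2 = 100
Step 3: Sum of squared deviations = 1486
Step 4: Population variance = 1486 / 8 = 185.75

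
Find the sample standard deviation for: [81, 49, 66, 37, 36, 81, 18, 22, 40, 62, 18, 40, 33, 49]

20.9022

Step 1: Compute the mean: 45.1429
Step 2: Sum of squared deviations from the mean: 5679.7143
Step 3: Sample variance = 5679.7143 / 13 = 436.9011
Step 4: Standard deviation = sqrt(436.9011) = 20.9022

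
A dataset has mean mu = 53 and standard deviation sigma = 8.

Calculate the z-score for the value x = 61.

1

Step 1: Recall the z-score formula: z = (x - mu) / sigma
Step 2: Substitute values: z = (61 - 53) / 8
Step 3: z = 8 / 8 = 1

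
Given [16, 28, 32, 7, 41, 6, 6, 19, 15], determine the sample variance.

155.1111

Step 1: Compute the mean: (16 + 28 + 32 + 7 + 41 + 6 + 6 + 19 + 15) / 9 = 18.8889
Step 2: Compute squared deviations from the mean:
  (16 - 18.8889)^2 = 8.3457
  (28 - 18.8889)^2 = 83.0123
  (32 - 18.8889)^2 = 171.9012
  (7 - 18.8889)^2 = 141.3457
  (41 - 18.8889)^2 = 488.9012
  (6 - 18.8889)^2 = 166.1235
  (6 - 18.8889)^2 = 166.1235
  (19 - 18.8889)^2 = 0.0123
  (15 - 18.8889)^2 = 15.1235
Step 3: Sum of squared deviations = 1240.8889
Step 4: Sample variance = 1240.8889 / 8 = 155.1111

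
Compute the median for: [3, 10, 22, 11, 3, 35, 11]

11

Step 1: Sort the data in ascending order: [3, 3, 10, 11, 11, 22, 35]
Step 2: The number of values is n = 7.
Step 3: Since n is odd, the median is the middle value at position 4: 11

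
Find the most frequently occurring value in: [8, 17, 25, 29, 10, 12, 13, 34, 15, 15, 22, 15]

15

Step 1: Count the frequency of each value:
  8: appears 1 time(s)
  10: appears 1 time(s)
  12: appears 1 time(s)
  13: appears 1 time(s)
  15: appears 3 time(s)
  17: appears 1 time(s)
  22: appears 1 time(s)
  25: appears 1 time(s)
  29: appears 1 time(s)
  34: appears 1 time(s)
Step 2: The value 15 appears most frequently (3 times).
Step 3: Mode = 15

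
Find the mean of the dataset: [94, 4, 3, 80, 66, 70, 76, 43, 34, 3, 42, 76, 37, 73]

50.0714

Step 1: Sum all values: 94 + 4 + 3 + 80 + 66 + 70 + 76 + 43 + 34 + 3 + 42 + 76 + 37 + 73 = 701
Step 2: Count the number of values: n = 14
Step 3: Mean = sum / n = 701 / 14 = 50.0714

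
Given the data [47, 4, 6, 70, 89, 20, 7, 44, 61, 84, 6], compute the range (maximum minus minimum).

85

Step 1: Identify the maximum value: max = 89
Step 2: Identify the minimum value: min = 4
Step 3: Range = max - min = 89 - 4 = 85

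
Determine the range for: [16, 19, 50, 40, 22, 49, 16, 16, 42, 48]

34

Step 1: Identify the maximum value: max = 50
Step 2: Identify the minimum value: min = 16
Step 3: Range = max - min = 50 - 16 = 34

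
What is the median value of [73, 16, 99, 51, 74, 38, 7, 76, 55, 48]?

53

Step 1: Sort the data in ascending order: [7, 16, 38, 48, 51, 55, 73, 74, 76, 99]
Step 2: The number of values is n = 10.
Step 3: Since n is even, the median is the average of positions 5 and 6:
  Median = (51 + 55) / 2 = 53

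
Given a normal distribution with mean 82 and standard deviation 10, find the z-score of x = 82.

0

Step 1: Recall the z-score formula: z = (x - mu) / sigma
Step 2: Substitute values: z = (82 - 82) / 10
Step 3: z = 0 / 10 = 0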